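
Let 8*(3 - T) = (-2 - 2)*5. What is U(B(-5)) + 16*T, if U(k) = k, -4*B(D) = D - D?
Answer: 88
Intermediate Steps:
B(D) = 0 (B(D) = -(D - D)/4 = -¼*0 = 0)
T = 11/2 (T = 3 - (-2 - 2)*5/8 = 3 - (-1)*5/2 = 3 - ⅛*(-20) = 3 + 5/2 = 11/2 ≈ 5.5000)
U(B(-5)) + 16*T = 0 + 16*(11/2) = 0 + 88 = 88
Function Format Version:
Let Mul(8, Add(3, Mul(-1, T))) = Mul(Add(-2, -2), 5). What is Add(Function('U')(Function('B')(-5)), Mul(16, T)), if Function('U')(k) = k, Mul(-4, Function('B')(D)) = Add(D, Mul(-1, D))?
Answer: 88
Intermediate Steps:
Function('B')(D) = 0 (Function('B')(D) = Mul(Rational(-1, 4), Add(D, Mul(-1, D))) = Mul(Rational(-1, 4), 0) = 0)
T = Rational(11, 2) (T = Add(3, Mul(Rational(-1, 8), Mul(Add(-2, -2), 5))) = Add(3, Mul(Rational(-1, 8), Mul(-4, 5))) = Add(3, Mul(Rational(-1, 8), -20)) = Add(3, Rational(5, 2)) = Rational(11, 2) ≈ 5.5000)
Add(Function('U')(Function('B')(-5)), Mul(16, T)) = Add(0, Mul(16, Rational(11, 2))) = Add(0, 88) = 88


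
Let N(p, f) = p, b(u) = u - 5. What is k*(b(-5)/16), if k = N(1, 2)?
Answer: -5/8 ≈ -0.62500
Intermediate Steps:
b(u) = -5 + u
k = 1
k*(b(-5)/16) = 1*((-5 - 5)/16) = 1*(-10*1/16) = 1*(-5/8) = -5/8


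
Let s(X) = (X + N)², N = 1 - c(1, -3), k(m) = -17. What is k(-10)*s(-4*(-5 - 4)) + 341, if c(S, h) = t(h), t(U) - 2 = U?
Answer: -24207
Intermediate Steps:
t(U) = 2 + U
c(S, h) = 2 + h
N = 2 (N = 1 - (2 - 3) = 1 - 1*(-1) = 1 + 1 = 2)
s(X) = (2 + X)² (s(X) = (X + 2)² = (2 + X)²)
k(-10)*s(-4*(-5 - 4)) + 341 = -17*(2 - 4*(-5 - 4))² + 341 = -17*(2 - 4*(-9))² + 341 = -17*(2 + 36)² + 341 = -17*38² + 341 = -17*1444 + 341 = -24548 + 341 = -24207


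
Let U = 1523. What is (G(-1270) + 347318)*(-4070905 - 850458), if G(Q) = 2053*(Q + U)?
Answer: -4265478188901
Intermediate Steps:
G(Q) = 3126719 + 2053*Q (G(Q) = 2053*(Q + 1523) = 2053*(1523 + Q) = 3126719 + 2053*Q)
(G(-1270) + 347318)*(-4070905 - 850458) = ((3126719 + 2053*(-1270)) + 347318)*(-4070905 - 850458) = ((3126719 - 2607310) + 347318)*(-4921363) = (519409 + 347318)*(-4921363) = 866727*(-4921363) = -4265478188901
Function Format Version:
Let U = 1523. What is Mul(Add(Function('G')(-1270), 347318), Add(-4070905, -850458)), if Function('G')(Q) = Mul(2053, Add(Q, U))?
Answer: -4265478188901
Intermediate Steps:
Function('G')(Q) = Add(3126719, Mul(2053, Q)) (Function('G')(Q) = Mul(2053, Add(Q, 1523)) = Mul(2053, Add(1523, Q)) = Add(3126719, Mul(2053, Q)))
Mul(Add(Function('G')(-1270), 347318), Add(-4070905, -850458)) = Mul(Add(Add(3126719, Mul(2053, -1270)), 347318), Add(-4070905, -850458)) = Mul(Add(Add(3126719, -2607310), 347318), -4921363) = Mul(Add(519409, 347318), -4921363) = Mul(866727, -4921363) = -4265478188901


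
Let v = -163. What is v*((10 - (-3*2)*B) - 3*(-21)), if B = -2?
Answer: -9943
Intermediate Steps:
v*((10 - (-3*2)*B) - 3*(-21)) = -163*((10 - (-3*2)*(-2)) - 3*(-21)) = -163*((10 - (-6)*(-2)) + 63) = -163*((10 - 1*12) + 63) = -163*((10 - 12) + 63) = -163*(-2 + 63) = -163*61 = -9943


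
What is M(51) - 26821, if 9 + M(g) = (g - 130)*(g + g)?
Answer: -34888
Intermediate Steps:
M(g) = -9 + 2*g*(-130 + g) (M(g) = -9 + (g - 130)*(g + g) = -9 + (-130 + g)*(2*g) = -9 + 2*g*(-130 + g))
M(51) - 26821 = (-9 - 260*51 + 2*51**2) - 26821 = (-9 - 13260 + 2*2601) - 26821 = (-9 - 13260 + 5202) - 26821 = -8067 - 26821 = -34888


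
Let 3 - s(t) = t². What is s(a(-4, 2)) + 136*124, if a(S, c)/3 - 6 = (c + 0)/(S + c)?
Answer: 16642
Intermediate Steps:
a(S, c) = 18 + 3*c/(S + c) (a(S, c) = 18 + 3*((c + 0)/(S + c)) = 18 + 3*(c/(S + c)) = 18 + 3*c/(S + c))
s(t) = 3 - t²
s(a(-4, 2)) + 136*124 = (3 - (3*(6*(-4) + 7*2)/(-4 + 2))²) + 136*124 = (3 - (3*(-24 + 14)/(-2))²) + 16864 = (3 - (3*(-½)*(-10))²) + 16864 = (3 - 1*15²) + 16864 = (3 - 1*225) + 16864 = (3 - 225) + 16864 = -222 + 16864 = 16642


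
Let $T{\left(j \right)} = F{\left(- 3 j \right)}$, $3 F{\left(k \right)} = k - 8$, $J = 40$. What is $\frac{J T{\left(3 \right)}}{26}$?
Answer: $- \frac{340}{39} \approx -8.7179$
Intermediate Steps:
$F{\left(k \right)} = - \frac{8}{3} + \frac{k}{3}$ ($F{\left(k \right)} = \frac{k - 8}{3} = \frac{-8 + k}{3} = - \frac{8}{3} + \frac{k}{3}$)
$T{\left(j \right)} = - \frac{8}{3} - j$ ($T{\left(j \right)} = - \frac{8}{3} + \frac{\left(-3\right) j}{3} = - \frac{8}{3} - j$)
$\frac{J T{\left(3 \right)}}{26} = \frac{40 \left(- \frac{8}{3} - 3\right)}{26} = 40 \left(- \frac{8}{3} - 3\right) \frac{1}{26} = 40 \left(- \frac{17}{3}\right) \frac{1}{26} = \left(- \frac{680}{3}\right) \frac{1}{26} = - \frac{340}{39}$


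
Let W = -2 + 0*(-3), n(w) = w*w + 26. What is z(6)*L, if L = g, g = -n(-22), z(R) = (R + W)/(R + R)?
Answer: -170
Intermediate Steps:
n(w) = 26 + w**2 (n(w) = w**2 + 26 = 26 + w**2)
W = -2 (W = -2 + 0 = -2)
z(R) = (-2 + R)/(2*R) (z(R) = (R - 2)/(R + R) = (-2 + R)/((2*R)) = (-2 + R)*(1/(2*R)) = (-2 + R)/(2*R))
g = -510 (g = -(26 + (-22)**2) = -(26 + 484) = -1*510 = -510)
L = -510
z(6)*L = ((1/2)*(-2 + 6)/6)*(-510) = ((1/2)*(1/6)*4)*(-510) = (1/3)*(-510) = -170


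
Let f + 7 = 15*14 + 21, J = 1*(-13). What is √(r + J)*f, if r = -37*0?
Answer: 224*I*√13 ≈ 807.64*I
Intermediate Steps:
J = -13
r = 0
f = 224 (f = -7 + (15*14 + 21) = -7 + (210 + 21) = -7 + 231 = 224)
√(r + J)*f = √(0 - 13)*224 = √(-13)*224 = (I*√13)*224 = 224*I*√13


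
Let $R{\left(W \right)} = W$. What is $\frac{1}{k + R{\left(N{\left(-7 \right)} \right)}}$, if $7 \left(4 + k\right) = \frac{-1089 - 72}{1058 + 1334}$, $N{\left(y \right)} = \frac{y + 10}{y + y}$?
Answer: $- \frac{16744}{71725} \approx -0.23345$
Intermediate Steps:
$N{\left(y \right)} = \frac{10 + y}{2 y}$
$k = - \frac{68137}{16744}$ ($k = -4 + \frac{\left(-1089 - 72\right) \frac{1}{1058 + 1334}}{7} = -4 + \frac{\left(-1089 - 72\right) \frac{1}{2392}}{7} = -4 + \frac{\left(-1161\right) \frac{1}{2392}}{7} = -4 + \frac{1}{7} \left(- \frac{1161}{2392}\right) = -4 - \frac{1161}{16744} = - \frac{68137}{16744} \approx -4.0693$)
$\frac{1}{k + R{\left(N{\left(-7 \right)} \right)}} = \frac{1}{- \frac{68137}{16744} + \frac{10 - 7}{2 \left(-7\right)}} = \frac{1}{- \frac{68137}{16744} + \frac{1}{2} \left(- \frac{1}{7}\right) 3} = \frac{1}{- \frac{68137}{16744} - \frac{3}{14}} = \frac{1}{- \frac{71725}{16744}} = - \frac{16744}{71725}$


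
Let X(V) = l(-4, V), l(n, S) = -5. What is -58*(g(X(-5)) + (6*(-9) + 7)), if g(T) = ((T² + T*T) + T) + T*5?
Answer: 1566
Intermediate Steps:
X(V) = -5
g(T) = 2*T² + 6*T (g(T) = ((T² + T²) + T) + 5*T = (2*T² + T) + 5*T = (T + 2*T²) + 5*T = 2*T² + 6*T)
-58*(g(X(-5)) + (6*(-9) + 7)) = -58*(2*(-5)*(3 - 5) + (6*(-9) + 7)) = -58*(2*(-5)*(-2) + (-54 + 7)) = -58*(20 - 47) = -58*(-27) = 1566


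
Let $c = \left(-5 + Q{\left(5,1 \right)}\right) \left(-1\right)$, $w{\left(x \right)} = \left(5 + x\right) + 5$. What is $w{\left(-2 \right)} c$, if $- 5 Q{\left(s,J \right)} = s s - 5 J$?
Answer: $72$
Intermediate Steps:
$w{\left(x \right)} = 10 + x$
$Q{\left(s,J \right)} = J - \frac{s^{2}}{5}$ ($Q{\left(s,J \right)} = - \frac{s s - 5 J}{5} = - \frac{s^{2} - 5 J}{5} = J - \frac{s^{2}}{5}$)
$c = 9$ ($c = \left(-5 + \left(1 - \frac{5^{2}}{5}\right)\right) \left(-1\right) = \left(-5 + \left(1 - 5\right)\right) \left(-1\right) = \left(-5 - 4\right) \left(-1\right) = \left(-9\right) \left(-1\right) = 9$)
$w{\left(-2 \right)} c = \left(10 - 2\right) 9 = 8 \cdot 9 = 72$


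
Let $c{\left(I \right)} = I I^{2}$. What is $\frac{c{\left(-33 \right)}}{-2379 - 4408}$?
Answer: $\frac{3267}{617} \approx 5.295$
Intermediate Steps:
$c{\left(I \right)} = I^{3}$
$\frac{c{\left(-33 \right)}}{-2379 - 4408} = \frac{\left(-33\right)^{3}}{-2379 - 4408} = - \frac{35937}{-6787} = \left(-35937\right) \left(- \frac{1}{6787}\right) = \frac{3267}{617}$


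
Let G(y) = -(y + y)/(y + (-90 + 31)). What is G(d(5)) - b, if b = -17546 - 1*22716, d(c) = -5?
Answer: 1288379/32 ≈ 40262.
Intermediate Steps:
G(y) = -2*y/(-59 + y) (G(y) = -2*y/(y - 59) = -2*y/(-59 + y))
b = -40262 (b = -17546 - 22716 = -40262)
G(d(5)) - b = -2*(-5)/(-59 - 5) - 1*(-40262) = -2*(-5)/(-64) + 40262 = -2*(-5)*(-1/64) + 40262 = -5/32 + 40262 = 1288379/32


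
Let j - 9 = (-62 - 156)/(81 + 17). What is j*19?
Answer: 6308/49 ≈ 128.73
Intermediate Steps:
j = 332/49 (j = 9 + (-62 - 156)/(81 + 17) = 9 - 218/98 = 9 - 218*1/98 = 9 - 109/49 = 332/49 ≈ 6.7755)
j*19 = (332/49)*19 = 6308/49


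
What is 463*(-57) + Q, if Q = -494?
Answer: -26885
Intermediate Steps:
463*(-57) + Q = 463*(-57) - 494 = -26391 - 494 = -26885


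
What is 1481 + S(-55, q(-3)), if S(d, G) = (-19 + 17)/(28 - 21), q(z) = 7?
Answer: 10365/7 ≈ 1480.7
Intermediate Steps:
S(d, G) = -2/7
1481 + S(-55, q(-3)) = 1481 - 2/7 = 10365/7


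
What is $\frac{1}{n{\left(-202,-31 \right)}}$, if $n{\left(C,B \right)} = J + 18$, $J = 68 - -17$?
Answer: $\frac{1}{103} \approx 0.0097087$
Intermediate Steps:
$J = 85$ ($J = 68 + 17 = 85$)
$n{\left(C,B \right)} = 103$ ($n{\left(C,B \right)} = 85 + 18 = 103$)
$\frac{1}{n{\left(-202,-31 \right)}} = \frac{1}{103}$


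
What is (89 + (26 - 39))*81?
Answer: 6156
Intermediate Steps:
(89 + (26 - 39))*81 = (89 - 13)*81 = 76*81 = 6156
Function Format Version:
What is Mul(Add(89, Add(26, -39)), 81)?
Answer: 6156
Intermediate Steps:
Mul(Add(89, Add(26, -39)), 81) = Mul(Add(89, -13), 81) = Mul(76, 81) = 6156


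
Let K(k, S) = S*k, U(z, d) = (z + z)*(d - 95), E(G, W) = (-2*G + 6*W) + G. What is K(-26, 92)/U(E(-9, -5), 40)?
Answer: -1196/1155 ≈ -1.0355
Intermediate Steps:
E(G, W) = -G + 6*W
U(z, d) = 2*z*(-95 + d) (U(z, d) = (2*z)*(-95 + d) = 2*z*(-95 + d))
K(-26, 92)/U(E(-9, -5), 40) = (92*(-26))/((2*(-1*(-9) + 6*(-5))*(-95 + 40))) = -2392*(-1/(110*(9 - 30))) = -2392/(2*(-21)*(-55)) = -2392/2310 = -2392*1/2310 = -1196/1155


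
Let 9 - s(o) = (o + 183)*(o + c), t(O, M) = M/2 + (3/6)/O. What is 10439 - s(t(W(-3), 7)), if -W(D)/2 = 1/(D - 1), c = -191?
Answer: -98155/4 ≈ -24539.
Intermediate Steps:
W(D) = -2/(-1 + D) (W(D) = -2/(D - 1) = -2/(-1 + D))
t(O, M) = M/2 + 1/(2*O) (t(O, M) = M*(1/2) + (3*(1/6))/O = M/2 + 1/(2*O))
s(o) = 9 - (-191 + o)*(183 + o) (s(o) = 9 - (o + 183)*(o - 191) = 9 - (183 + o)*(-191 + o) = 9 - (-191 + o)*(183 + o))
10439 - s(t(W(-3), 7)) = 10439 - (34962 - ((1 + 7*(-2/(-1 - 3)))/(2*((-2/(-1 - 3)))))**2 + 8*((1 + 7*(-2/(-1 - 3)))/(2*((-2/(-1 - 3)))))) = 10439 - (34962 - ((1 + 7*(-2/(-4)))/(2*((-2/(-4)))))**2 + 8*((1 + 7*(-2/(-4)))/(2*((-2/(-4)))))) = 10439 - (34962 - ((1 + 7*(-2*(-1/4)))/(2*((-2*(-1/4)))))**2 + 8*((1 + 7*(-2*(-1/4)))/(2*((-2*(-1/4)))))) = 10439 - (34962 - ((1 + 7*(1/2))/(2*(1/2)))**2 + 8*((1 + 7*(1/2))/(2*(1/2)))) = 10439 - (34962 - ((1/2)*2*(1 + 7/2))**2 + 8*((1/2)*2*(1 + 7/2))) = 10439 - (34962 - ((1/2)*2*(9/2))**2 + 8*((1/2)*2*(9/2))) = 10439 - (34962 - (9/2)**2 + 8*(9/2)) = 10439 - (34962 - 1*81/4 + 36) = 10439 - (34962 - 81/4 + 36) = 10439 - 1*139911/4 = 10439 - 139911/4 = -98155/4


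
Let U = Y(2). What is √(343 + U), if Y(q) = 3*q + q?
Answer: 3*√39 ≈ 18.735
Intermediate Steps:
Y(q) = 4*q
U = 8 (U = 4*2 = 8)
√(343 + U) = √(343 + 8) = √351 = 3*√39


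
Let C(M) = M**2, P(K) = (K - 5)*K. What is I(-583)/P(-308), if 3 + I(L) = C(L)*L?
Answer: -99077645/48202 ≈ -2055.5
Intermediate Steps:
P(K) = K*(-5 + K) (P(K) = (-5 + K)*K = K*(-5 + K))
I(L) = -3 + L**3 (I(L) = -3 + L**2*L = -3 + L**3)
I(-583)/P(-308) = (-3 + (-583)**3)/((-308*(-5 - 308))) = (-3 - 198155287)/((-308*(-313))) = -198155290/96404 = -198155290*1/96404 = -99077645/48202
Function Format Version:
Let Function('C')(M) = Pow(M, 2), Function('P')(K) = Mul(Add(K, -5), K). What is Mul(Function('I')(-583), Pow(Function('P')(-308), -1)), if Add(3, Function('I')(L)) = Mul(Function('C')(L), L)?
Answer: Rational(-99077645, 48202) ≈ -2055.5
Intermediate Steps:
Function('P')(K) = Mul(K, Add(-5, K)) (Function('P')(K) = Mul(Add(-5, K), K) = Mul(K, Add(-5, K)))
Function('I')(L) = Add(-3, Pow(L, 3)) (Function('I')(L) = Add(-3, Mul(Pow(L, 2), L)) = Add(-3, Pow(L, 3)))
Mul(Function('I')(-583), Pow(Function('P')(-308), -1)) = Mul(Add(-3, Pow(-583, 3)), Pow(Mul(-308, Add(-5, -308)), -1)) = Mul(Add(-3, -198155287), Pow(Mul(-308, -313), -1)) = Mul(-198155290, Pow(96404, -1)) = Mul(-198155290, Rational(1, 96404)) = Rational(-99077645, 48202)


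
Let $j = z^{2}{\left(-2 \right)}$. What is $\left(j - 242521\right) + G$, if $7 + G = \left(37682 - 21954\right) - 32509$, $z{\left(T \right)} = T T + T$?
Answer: $-259305$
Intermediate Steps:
$z{\left(T \right)} = T + T^{2}$ ($z{\left(T \right)} = T^{2} + T = T + T^{2}$)
$j = 4$ ($j = \left(- 2 \left(1 - 2\right)\right)^{2} = \left(\left(-2\right) \left(-1\right)\right)^{2} = 2^{2} = 4$)
$G = -16788$ ($G = -7 + \left(\left(37682 - 21954\right) - 32509\right) = -7 + \left(15728 - 32509\right) = -7 - 16781 = -16788$)
$\left(j - 242521\right) + G = \left(4 - 242521\right) - 16788 = -242517 - 16788 = -259305$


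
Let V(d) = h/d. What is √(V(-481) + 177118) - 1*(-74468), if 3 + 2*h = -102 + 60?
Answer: 74468 + √163912833682/962 ≈ 74889.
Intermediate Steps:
h = -45/2 (h = -3/2 + (-102 + 60)/2 = -3/2 + (½)*(-42) = -3/2 - 21 = -45/2 ≈ -22.500)
V(d) = -45/(2*d)
√(V(-481) + 177118) - 1*(-74468) = √(-45/2/(-481) + 177118) - 1*(-74468) = √(-45/2*(-1/481) + 177118) + 74468 = √(45/962 + 177118) + 74468 = √(170387561/962) + 74468 = √163912833682/962 + 74468 = 74468 + √163912833682/962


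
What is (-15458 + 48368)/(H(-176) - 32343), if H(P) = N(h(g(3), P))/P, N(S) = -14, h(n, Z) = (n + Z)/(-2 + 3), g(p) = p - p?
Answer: -2896080/2846177 ≈ -1.0175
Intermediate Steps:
g(p) = 0
h(n, Z) = Z + n (h(n, Z) = (Z + n)/1 = (Z + n)*1 = Z + n)
H(P) = -14/P
(-15458 + 48368)/(H(-176) - 32343) = (-15458 + 48368)/(-14/(-176) - 32343) = 32910/(-14*(-1/176) - 32343) = 32910/(7/88 - 32343) = 32910/(-2846177/88) = 32910*(-88/2846177) = -2896080/2846177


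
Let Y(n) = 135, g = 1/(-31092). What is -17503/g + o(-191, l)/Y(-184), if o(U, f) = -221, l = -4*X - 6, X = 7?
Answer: 73467442039/135 ≈ 5.4420e+8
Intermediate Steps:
g = -1/31092 ≈ -3.2163e-5
l = -34 (l = -4*7 - 6 = -28 - 6 = -34)
-17503/g + o(-191, l)/Y(-184) = -17503/(-1/31092) - 221/135 = -17503*(-31092) - 221*1/135 = 544203276 - 221/135 = 73467442039/135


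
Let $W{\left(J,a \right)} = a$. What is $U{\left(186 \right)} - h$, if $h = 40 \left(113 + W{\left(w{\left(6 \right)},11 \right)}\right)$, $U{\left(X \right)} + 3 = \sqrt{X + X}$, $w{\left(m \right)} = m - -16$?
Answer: $-4963 + 2 \sqrt{93} \approx -4943.7$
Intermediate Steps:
$w{\left(m \right)} = 16 + m$ ($w{\left(m \right)} = m + 16 = 16 + m$)
$U{\left(X \right)} = -3 + \sqrt{2} \sqrt{X}$ ($U{\left(X \right)} = -3 + \sqrt{X + X} = -3 + \sqrt{2 X} = -3 + \sqrt{2} \sqrt{X}$)
$h = 4960$ ($h = 40 \left(113 + 11\right) = 40 \cdot 124 = 4960$)
$U{\left(186 \right)} - h = \left(-3 + \sqrt{2} \sqrt{186}\right) - 4960 = \left(-3 + 2 \sqrt{93}\right) - 4960 = -4963 + 2 \sqrt{93}$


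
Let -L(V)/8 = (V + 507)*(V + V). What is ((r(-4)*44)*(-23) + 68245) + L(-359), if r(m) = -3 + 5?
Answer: 916333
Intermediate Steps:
r(m) = 2
L(V) = -16*V*(507 + V) (L(V) = -8*(V + 507)*(V + V) = -8*(507 + V)*2*V = -16*V*(507 + V))
((r(-4)*44)*(-23) + 68245) + L(-359) = ((2*44)*(-23) + 68245) - 16*(-359)*(507 - 359) = (88*(-23) + 68245) - 16*(-359)*148 = (-2024 + 68245) + 850112 = 66221 + 850112 = 916333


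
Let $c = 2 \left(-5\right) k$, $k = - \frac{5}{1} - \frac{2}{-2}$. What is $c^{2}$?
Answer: $1600$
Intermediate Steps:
$k = -4$ ($k = \left(-5\right) 1 - -1 = -5 + 1 = -4$)
$c = 40$ ($c = 2 \left(-5\right) \left(-4\right) = \left(-10\right) \left(-4\right) = 40$)
$c^{2} = 40^{2} = 1600$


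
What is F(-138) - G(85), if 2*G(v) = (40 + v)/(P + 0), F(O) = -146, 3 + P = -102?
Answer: -6107/42 ≈ -145.40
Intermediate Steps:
P = -105 (P = -3 - 102 = -105)
G(v) = -4/21 - v/210 (G(v) = ((40 + v)/(-105 + 0))/2 = ((40 + v)/(-105))/2 = ((40 + v)*(-1/105))/2 = (-8/21 - v/105)/2 = -4/21 - v/210)
F(-138) - G(85) = -146 - (-4/21 - 1/210*85) = -146 - (-4/21 - 17/42) = -146 - 1*(-25/42) = -146 + 25/42 = -6107/42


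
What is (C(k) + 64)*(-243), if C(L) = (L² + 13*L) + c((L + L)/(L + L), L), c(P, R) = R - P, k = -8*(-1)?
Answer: -58077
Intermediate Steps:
k = 8
C(L) = -1 + L² + 14*L (C(L) = (L² + 13*L) + (L - (L + L)/(L + L)) = (L² + 13*L) + (L - 2*L/(2*L)) = (L² + 13*L) + (L - 2*L*1/(2*L)) = (L² + 13*L) + (L - 1*1) = (L² + 13*L) + (L - 1) = (L² + 13*L) + (-1 + L) = -1 + L² + 14*L)
(C(k) + 64)*(-243) = ((-1 + 8² + 14*8) + 64)*(-243) = ((-1 + 64 + 112) + 64)*(-243) = (175 + 64)*(-243) = 239*(-243) = -58077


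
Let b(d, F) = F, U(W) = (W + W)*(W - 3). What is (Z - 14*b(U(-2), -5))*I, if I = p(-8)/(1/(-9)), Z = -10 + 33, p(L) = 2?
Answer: -1674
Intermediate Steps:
U(W) = 2*W*(-3 + W) (U(W) = (2*W)*(-3 + W) = 2*W*(-3 + W))
Z = 23
I = -18 (I = 2/(1/(-9)) = 2/(-1/9) = 2*(-9) = -18)
(Z - 14*b(U(-2), -5))*I = (23 - 14*(-5))*(-18) = (23 + 70)*(-18) = 93*(-18) = -1674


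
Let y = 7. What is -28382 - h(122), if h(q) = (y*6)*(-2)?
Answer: -28298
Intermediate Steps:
h(q) = -84 (h(q) = (7*6)*(-2) = 42*(-2) = -84)
-28382 - h(122) = -28382 - 1*(-84) = -28382 + 84 = -28298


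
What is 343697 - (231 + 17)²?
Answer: 282193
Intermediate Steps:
343697 - (231 + 17)² = 343697 - 1*248² = 343697 - 1*61504 = 343697 - 61504 = 282193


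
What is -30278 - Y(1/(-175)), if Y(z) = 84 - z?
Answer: -5313351/175 ≈ -30362.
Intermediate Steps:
-30278 - Y(1/(-175)) = -30278 - (84 - 1/(-175)) = -30278 - (84 - 1*(-1/175)) = -30278 - (84 + 1/175) = -30278 - 1*14701/175 = -30278 - 14701/175 = -5313351/175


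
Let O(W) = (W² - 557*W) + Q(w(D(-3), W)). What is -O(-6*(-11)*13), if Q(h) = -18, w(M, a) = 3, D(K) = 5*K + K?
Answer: -258240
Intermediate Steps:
D(K) = 6*K
O(W) = -18 + W² - 557*W (O(W) = (W² - 557*W) - 18 = -18 + W² - 557*W)
-O(-6*(-11)*13) = -(-18 + (-6*(-11)*13)² - 557*(-6*(-11))*13) = -(-18 + (66*13)² - 36762*13) = -(-18 + 858² - 557*858) = -(-18 + 736164 - 477906) = -1*258240 = -258240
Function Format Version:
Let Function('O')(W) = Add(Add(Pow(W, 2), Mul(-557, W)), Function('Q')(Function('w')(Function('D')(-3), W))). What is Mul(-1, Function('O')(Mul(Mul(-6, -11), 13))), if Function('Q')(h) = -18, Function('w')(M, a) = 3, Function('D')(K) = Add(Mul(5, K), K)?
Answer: -258240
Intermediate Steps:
Function('D')(K) = Mul(6, K)
Function('O')(W) = Add(-18, Pow(W, 2), Mul(-557, W)) (Function('O')(W) = Add(Add(Pow(W, 2), Mul(-557, W)), -18) = Add(-18, Pow(W, 2), Mul(-557, W)))
Mul(-1, Function('O')(Mul(Mul(-6, -11), 13))) = Mul(-1, Add(-18, Pow(Mul(Mul(-6, -11), 13), 2), Mul(-557, Mul(Mul(-6, -11), 13)))) = Mul(-1, Add(-18, Pow(Mul(66, 13), 2), Mul(-557, Mul(66, 13)))) = Mul(-1, Add(-18, Pow(858, 2), Mul(-557, 858))) = Mul(-1, Add(-18, 736164, -477906)) = Mul(-1, 258240) = -258240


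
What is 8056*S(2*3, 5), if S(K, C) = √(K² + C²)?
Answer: 8056*√61 ≈ 62919.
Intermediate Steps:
S(K, C) = √(C² + K²)
8056*S(2*3, 5) = 8056*√(5² + (2*3)²) = 8056*√(25 + 6²) = 8056*√(25 + 36) = 8056*√61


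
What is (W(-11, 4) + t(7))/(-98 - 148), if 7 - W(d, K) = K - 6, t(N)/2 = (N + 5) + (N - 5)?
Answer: -37/246 ≈ -0.15041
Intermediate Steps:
t(N) = 4*N (t(N) = 2*((N + 5) + (N - 5)) = 2*((5 + N) + (-5 + N)) = 2*(2*N) = 4*N)
W(d, K) = 13 - K (W(d, K) = 7 - (K - 6) = 7 - (-6 + K) = 7 + (6 - K) = 13 - K)
(W(-11, 4) + t(7))/(-98 - 148) = ((13 - 1*4) + 4*7)/(-98 - 148) = ((13 - 4) + 28)/(-246) = (9 + 28)*(-1/246) = 37*(-1/246) = -37/246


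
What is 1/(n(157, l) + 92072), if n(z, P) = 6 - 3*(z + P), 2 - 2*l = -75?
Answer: 2/182983 ≈ 1.0930e-5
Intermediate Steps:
l = 77/2 (l = 1 - 1/2*(-75) = 1 + 75/2 = 77/2 ≈ 38.500)
n(z, P) = 6 - 3*P - 3*z (n(z, P) = 6 - 3*(P + z) = 6 + (-3*P - 3*z) = 6 - 3*P - 3*z)
1/(n(157, l) + 92072) = 1/((6 - 3*77/2 - 3*157) + 92072) = 1/((6 - 231/2 - 471) + 92072) = 1/(-1161/2 + 92072) = 1/(182983/2) = 2/182983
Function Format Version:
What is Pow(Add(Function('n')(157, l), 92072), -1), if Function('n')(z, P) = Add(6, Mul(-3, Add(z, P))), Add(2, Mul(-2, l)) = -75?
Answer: Rational(2, 182983) ≈ 1.0930e-5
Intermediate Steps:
l = Rational(77, 2) (l = Add(1, Mul(Rational(-1, 2), -75)) = Add(1, Rational(75, 2)) = Rational(77, 2) ≈ 38.500)
Function('n')(z, P) = Add(6, Mul(-3, P), Mul(-3, z)) (Function('n')(z, P) = Add(6, Mul(-3, Add(P, z))) = Add(6, Add(Mul(-3, P), Mul(-3, z))) = Add(6, Mul(-3, P), Mul(-3, z)))
Pow(Add(Function('n')(157, l), 92072), -1) = Pow(Add(Add(6, Mul(-3, Rational(77, 2)), Mul(-3, 157)), 92072), -1) = Pow(Add(Add(6, Rational(-231, 2), -471), 92072), -1) = Pow(Add(Rational(-1161, 2), 92072), -1) = Pow(Rational(182983, 2), -1) = Rational(2, 182983)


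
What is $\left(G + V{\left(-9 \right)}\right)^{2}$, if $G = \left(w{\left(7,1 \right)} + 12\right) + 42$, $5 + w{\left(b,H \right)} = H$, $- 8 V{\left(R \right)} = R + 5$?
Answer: $\frac{10201}{4} \approx 2550.3$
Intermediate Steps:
$V{\left(R \right)} = - \frac{5}{8} - \frac{R}{8}$ ($V{\left(R \right)} = - \frac{R + 5}{8} = - \frac{5 + R}{8} = - \frac{5}{8} - \frac{R}{8}$)
$w{\left(b,H \right)} = -5 + H$
$G = 50$ ($G = \left(\left(-5 + 1\right) + 12\right) + 42 = \left(-4 + 12\right) + 42 = 8 + 42 = 50$)
$\left(G + V{\left(-9 \right)}\right)^{2} = \left(50 - - \frac{1}{2}\right)^{2} = \left(50 + \left(- \frac{5}{8} + \frac{9}{8}\right)\right)^{2} = \left(50 + \frac{1}{2}\right)^{2} = \left(\frac{101}{2}\right)^{2} = \frac{10201}{4}$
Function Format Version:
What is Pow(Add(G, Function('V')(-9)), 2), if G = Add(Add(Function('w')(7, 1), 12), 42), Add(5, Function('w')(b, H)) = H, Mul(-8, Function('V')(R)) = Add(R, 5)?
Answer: Rational(10201, 4) ≈ 2550.3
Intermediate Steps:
Function('V')(R) = Add(Rational(-5, 8), Mul(Rational(-1, 8), R)) (Function('V')(R) = Mul(Rational(-1, 8), Add(R, 5)) = Mul(Rational(-1, 8), Add(5, R)) = Add(Rational(-5, 8), Mul(Rational(-1, 8), R)))
Function('w')(b, H) = Add(-5, H)
G = 50 (G = Add(Add(Add(-5, 1), 12), 42) = Add(Add(-4, 12), 42) = Add(8, 42) = 50)
Pow(Add(G, Function('V')(-9)), 2) = Pow(Add(50, Add(Rational(-5, 8), Mul(Rational(-1, 8), -9))), 2) = Pow(Add(50, Add(Rational(-5, 8), Rational(9, 8))), 2) = Pow(Add(50, Rational(1, 2)), 2) = Pow(Rational(101, 2), 2) = Rational(10201, 4)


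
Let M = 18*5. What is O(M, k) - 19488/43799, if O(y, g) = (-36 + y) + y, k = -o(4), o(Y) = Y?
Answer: 898224/6257 ≈ 143.56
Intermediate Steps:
M = 90
k = -4 (k = -1*4 = -4)
O(y, g) = -36 + 2*y
O(M, k) - 19488/43799 = (-36 + 2*90) - 19488/43799 = (-36 + 180) - 19488/43799 = 144 - 1*2784/6257 = 144 - 2784/6257 = 898224/6257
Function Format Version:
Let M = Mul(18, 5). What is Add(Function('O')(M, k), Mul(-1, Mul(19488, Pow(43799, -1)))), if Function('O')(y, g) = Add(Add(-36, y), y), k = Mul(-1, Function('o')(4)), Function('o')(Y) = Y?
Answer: Rational(898224, 6257) ≈ 143.56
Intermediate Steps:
M = 90
k = -4 (k = Mul(-1, 4) = -4)
Function('O')(y, g) = Add(-36, Mul(2, y))
Add(Function('O')(M, k), Mul(-1, Mul(19488, Pow(43799, -1)))) = Add(Add(-36, Mul(2, 90)), Mul(-1, Mul(19488, Pow(43799, -1)))) = Add(Add(-36, 180), Mul(-1, Mul(19488, Rational(1, 43799)))) = Add(144, Mul(-1, Rational(2784, 6257))) = Add(144, Rational(-2784, 6257)) = Rational(898224, 6257)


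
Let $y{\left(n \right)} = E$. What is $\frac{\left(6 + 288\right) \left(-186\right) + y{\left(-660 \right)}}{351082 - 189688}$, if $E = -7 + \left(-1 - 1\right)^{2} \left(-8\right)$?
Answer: $- \frac{493}{1454} \approx -0.33906$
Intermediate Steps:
$E = -39$ ($E = -7 + \left(-2\right)^{2} \left(-8\right) = -7 + 4 \left(-8\right) = -7 - 32 = -39$)
$y{\left(n \right)} = -39$
$\frac{\left(6 + 288\right) \left(-186\right) + y{\left(-660 \right)}}{351082 - 189688} = \frac{\left(6 + 288\right) \left(-186\right) - 39}{351082 - 189688} = \frac{294 \left(-186\right) - 39}{161394} = \left(-54684 - 39\right) \frac{1}{161394} = \left(-54723\right) \frac{1}{161394} = - \frac{493}{1454}$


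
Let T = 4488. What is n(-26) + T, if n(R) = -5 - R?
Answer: 4509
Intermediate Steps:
n(-26) + T = (-5 - 1*(-26)) + 4488 = (-5 + 26) + 4488 = 21 + 4488 = 4509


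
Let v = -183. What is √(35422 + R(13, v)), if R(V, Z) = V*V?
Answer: √35591 ≈ 188.66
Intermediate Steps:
R(V, Z) = V²
√(35422 + R(13, v)) = √(35422 + 13²) = √(35422 + 169) = √35591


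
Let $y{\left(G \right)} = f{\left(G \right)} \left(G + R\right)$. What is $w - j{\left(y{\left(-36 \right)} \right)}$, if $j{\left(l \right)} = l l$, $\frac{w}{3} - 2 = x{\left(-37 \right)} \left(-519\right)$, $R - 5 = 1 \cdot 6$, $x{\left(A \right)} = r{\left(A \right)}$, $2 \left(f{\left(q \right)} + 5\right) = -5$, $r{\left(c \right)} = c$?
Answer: $\frac{89835}{4} \approx 22459.0$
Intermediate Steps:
$f{\left(q \right)} = - \frac{15}{2}$ ($f{\left(q \right)} = -5 + \frac{1}{2} \left(-5\right) = -5 - \frac{5}{2} = - \frac{15}{2}$)
$x{\left(A \right)} = A$
$R = 11$ ($R = 5 + 1 \cdot 6 = 5 + 6 = 11$)
$w = 57615$ ($w = 6 + 3 \left(\left(-37\right) \left(-519\right)\right) = 6 + 3 \cdot 19203 = 6 + 57609 = 57615$)
$y{\left(G \right)} = - \frac{165}{2} - \frac{15 G}{2}$ ($y{\left(G \right)} = - \frac{15 \left(G + 11\right)}{2} = - \frac{15 \left(11 + G\right)}{2} = - \frac{165}{2} - \frac{15 G}{2}$)
$j{\left(l \right)} = l^{2}$
$w - j{\left(y{\left(-36 \right)} \right)} = 57615 - \left(- \frac{165}{2} - -270\right)^{2} = 57615 - \left(- \frac{165}{2} + 270\right)^{2} = 57615 - \left(\frac{375}{2}\right)^{2} = 57615 - \frac{140625}{4} = \frac{89835}{4}$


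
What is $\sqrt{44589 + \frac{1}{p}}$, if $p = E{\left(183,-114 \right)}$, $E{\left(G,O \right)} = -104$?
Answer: $\frac{\sqrt{120568630}}{52} \approx 211.16$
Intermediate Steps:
$p = -104$
$\sqrt{44589 + \frac{1}{p}} = \sqrt{44589 + \frac{1}{-104}} = \sqrt{44589 - \frac{1}{104}} = \sqrt{\frac{4637255}{104}} = \frac{\sqrt{120568630}}{52}$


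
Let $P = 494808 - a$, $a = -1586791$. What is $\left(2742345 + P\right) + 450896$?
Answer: $5274840$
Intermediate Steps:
$P = 2081599$ ($P = 494808 - -1586791 = 494808 + 1586791 = 2081599$)
$\left(2742345 + P\right) + 450896 = \left(2742345 + 2081599\right) + 450896 = 4823944 + 450896 = 5274840$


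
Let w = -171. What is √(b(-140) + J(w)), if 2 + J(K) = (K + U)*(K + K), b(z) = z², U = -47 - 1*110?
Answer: √131774 ≈ 363.01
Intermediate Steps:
U = -157 (U = -47 - 110 = -157)
J(K) = -2 + 2*K*(-157 + K) (J(K) = -2 + (K - 157)*(K + K) = -2 + (-157 + K)*(2*K) = -2 + 2*K*(-157 + K))
√(b(-140) + J(w)) = √((-140)² + (-2 - 314*(-171) + 2*(-171)²)) = √(19600 + (-2 + 53694 + 2*29241)) = √(19600 + (-2 + 53694 + 58482)) = √(19600 + 112174) = √131774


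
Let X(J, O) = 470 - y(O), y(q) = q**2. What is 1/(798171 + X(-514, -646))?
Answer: 1/381325 ≈ 2.6224e-6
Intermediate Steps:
X(J, O) = 470 - O**2
1/(798171 + X(-514, -646)) = 1/(798171 + (470 - 1*(-646)**2)) = 1/(798171 + (470 - 1*417316)) = 1/(798171 + (470 - 417316)) = 1/(798171 - 416846) = 1/381325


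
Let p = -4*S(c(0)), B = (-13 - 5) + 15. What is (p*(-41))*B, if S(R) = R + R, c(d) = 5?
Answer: -4920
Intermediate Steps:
S(R) = 2*R
B = -3 (B = -18 + 15 = -3)
p = -40 (p = -8*5 = -4*10 = -40)
(p*(-41))*B = -40*(-41)*(-3) = 1640*(-3) = -4920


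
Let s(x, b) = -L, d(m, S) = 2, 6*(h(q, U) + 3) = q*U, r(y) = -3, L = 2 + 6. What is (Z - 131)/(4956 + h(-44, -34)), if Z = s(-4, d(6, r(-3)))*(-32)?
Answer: 375/15607 ≈ 0.024028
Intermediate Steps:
L = 8
h(q, U) = -3 + U*q/6 (h(q, U) = -3 + (q*U)/6 = -3 + (U*q)/6 = -3 + U*q/6)
s(x, b) = -8 (s(x, b) = -1*8 = -8)
Z = 256 (Z = -8*(-32) = 256)
(Z - 131)/(4956 + h(-44, -34)) = (256 - 131)/(4956 + (-3 + (⅙)*(-34)*(-44))) = 125/(4956 + (-3 + 748/3)) = 125/(4956 + 739/3) = 125/(15607/3) = 125*(3/15607) = 375/15607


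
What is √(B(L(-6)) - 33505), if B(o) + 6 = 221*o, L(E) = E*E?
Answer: I*√25555 ≈ 159.86*I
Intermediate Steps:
L(E) = E²
B(o) = -6 + 221*o
√(B(L(-6)) - 33505) = √((-6 + 221*(-6)²) - 33505) = √((-6 + 221*36) - 33505) = √((-6 + 7956) - 33505) = √(7950 - 33505) = √(-25555) = I*√25555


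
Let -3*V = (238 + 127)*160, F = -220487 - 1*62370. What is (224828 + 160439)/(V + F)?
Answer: -1155801/906971 ≈ -1.2744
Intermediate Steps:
F = -282857 (F = -220487 - 62370 = -282857)
V = -58400/3 (V = -(238 + 127)*160/3 = -365*160/3 = -⅓*58400 = -58400/3 ≈ -19467.)
(224828 + 160439)/(V + F) = (224828 + 160439)/(-58400/3 - 282857) = 385267/(-906971/3) = 385267*(-3/906971) = -1155801/906971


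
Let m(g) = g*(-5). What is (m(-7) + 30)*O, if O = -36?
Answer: -2340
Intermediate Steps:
m(g) = -5*g
(m(-7) + 30)*O = (-5*(-7) + 30)*(-36) = (35 + 30)*(-36) = 65*(-36) = -2340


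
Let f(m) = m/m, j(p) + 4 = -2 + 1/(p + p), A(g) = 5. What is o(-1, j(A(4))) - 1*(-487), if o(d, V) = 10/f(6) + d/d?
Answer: 498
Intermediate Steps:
j(p) = -6 + 1/(2*p) (j(p) = -4 + (-2 + 1/(p + p)) = -4 + (-2 + 1/(2*p)) = -6 + 1/(2*p))
f(m) = 1
o(d, V) = 11 (o(d, V) = 10/1 + d/d = 10*1 + 1 = 10 + 1 = 11)
o(-1, j(A(4))) - 1*(-487) = 11 - 1*(-487) = 11 + 487 = 498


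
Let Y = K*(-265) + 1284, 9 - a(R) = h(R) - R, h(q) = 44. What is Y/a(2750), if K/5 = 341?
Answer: -450541/2715 ≈ -165.95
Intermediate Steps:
K = 1705 (K = 5*341 = 1705)
a(R) = -35 + R (a(R) = 9 - (44 - R) = 9 + (-44 + R) = -35 + R)
Y = -450541 (Y = 1705*(-265) + 1284 = -451825 + 1284 = -450541)
Y/a(2750) = -450541/(-35 + 2750) = -450541/2715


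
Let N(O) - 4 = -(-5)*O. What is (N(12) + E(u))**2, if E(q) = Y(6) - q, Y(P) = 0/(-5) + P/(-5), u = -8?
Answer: 125316/25 ≈ 5012.6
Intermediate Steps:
Y(P) = -P/5 (Y(P) = 0*(-1/5) + P*(-1/5) = 0 - P/5 = -P/5)
E(q) = -6/5 - q (E(q) = -1/5*6 - q = -6/5 - q)
N(O) = 4 + 5*O (N(O) = 4 - (-5)*O = 4 + 5*O)
(N(12) + E(u))**2 = ((4 + 5*12) + (-6/5 - 1*(-8)))**2 = ((4 + 60) + (-6/5 + 8))**2 = (64 + 34/5)**2 = (354/5)**2 = 125316/25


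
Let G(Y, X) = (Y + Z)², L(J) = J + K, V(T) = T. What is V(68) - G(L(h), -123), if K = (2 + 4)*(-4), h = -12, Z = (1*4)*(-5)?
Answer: -3068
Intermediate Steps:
Z = -20 (Z = 4*(-5) = -20)
K = -24 (K = 6*(-4) = -24)
L(J) = -24 + J (L(J) = J - 24 = -24 + J)
G(Y, X) = (-20 + Y)² (G(Y, X) = (Y - 20)² = (-20 + Y)²)
V(68) - G(L(h), -123) = 68 - (-20 + (-24 - 12))² = 68 - (-20 - 36)² = 68 - 1*(-56)² = 68 - 1*3136 = 68 - 3136 = -3068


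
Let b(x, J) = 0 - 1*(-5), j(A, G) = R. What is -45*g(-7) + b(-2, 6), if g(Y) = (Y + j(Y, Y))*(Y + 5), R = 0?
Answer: -625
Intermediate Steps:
j(A, G) = 0
b(x, J) = 5 (b(x, J) = 0 + 5 = 5)
g(Y) = Y*(5 + Y) (g(Y) = (Y + 0)*(Y + 5) = Y*(5 + Y))
-45*g(-7) + b(-2, 6) = -(-315)*(5 - 7) + 5 = -(-315)*(-2) + 5 = -45*14 + 5 = -630 + 5 = -625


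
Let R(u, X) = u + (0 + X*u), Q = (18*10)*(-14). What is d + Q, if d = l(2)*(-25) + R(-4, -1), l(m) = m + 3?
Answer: -2645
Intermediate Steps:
Q = -2520 (Q = 180*(-14) = -2520)
R(u, X) = u + X*u
l(m) = 3 + m
d = -125 (d = (3 + 2)*(-25) - 4*(1 - 1) = 5*(-25) - 4*0 = -125 + 0 = -125)
d + Q = -125 - 2520 = -2645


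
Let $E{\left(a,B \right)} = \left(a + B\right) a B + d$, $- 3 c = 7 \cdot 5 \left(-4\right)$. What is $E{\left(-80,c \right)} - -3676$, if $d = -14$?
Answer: $\frac{1152958}{9} \approx 1.2811 \cdot 10^{5}$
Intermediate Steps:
$c = \frac{140}{3}$ ($c = - \frac{7 \cdot 5 \left(-4\right)}{3} = - \frac{35 \left(-4\right)}{3} = \left(- \frac{1}{3}\right) \left(-140\right) = \frac{140}{3} \approx 46.667$)
$E{\left(a,B \right)} = -14 + B a \left(B + a\right)$ ($E{\left(a,B \right)} = \left(a + B\right) a B - 14 = \left(B + a\right) a B - 14 = a \left(B + a\right) B - 14 = B a \left(B + a\right) - 14 = -14 + B a \left(B + a\right)$)
$E{\left(-80,c \right)} - -3676 = \left(-14 + \frac{140 \left(-80\right)^{2}}{3} - 80 \left(\frac{140}{3}\right)^{2}\right) - -3676 = \left(-14 + \frac{140}{3} \cdot 6400 - \frac{1568000}{9}\right) + \left(-50 + 3726\right) = \left(-14 + \frac{896000}{3} - \frac{1568000}{9}\right) + 3676 = \frac{1119874}{9} + 3676 = \frac{1152958}{9}$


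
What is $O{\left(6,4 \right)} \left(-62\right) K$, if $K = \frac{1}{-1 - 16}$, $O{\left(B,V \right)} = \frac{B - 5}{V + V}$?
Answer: $\frac{31}{68} \approx 0.45588$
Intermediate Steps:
$O{\left(B,V \right)} = \frac{-5 + B}{2 V}$
$K = - \frac{1}{17}$ ($K = \frac{1}{-17} = - \frac{1}{17} \approx -0.058824$)
$O{\left(6,4 \right)} \left(-62\right) K = \frac{-5 + 6}{2 \cdot 4} \left(-62\right) \left(- \frac{1}{17}\right) = \frac{1}{2} \cdot \frac{1}{4} \cdot 1 \left(-62\right) \left(- \frac{1}{17}\right) = \frac{1}{8} \left(-62\right) \left(- \frac{1}{17}\right) = \left(- \frac{31}{4}\right) \left(- \frac{1}{17}\right) = \frac{31}{68}$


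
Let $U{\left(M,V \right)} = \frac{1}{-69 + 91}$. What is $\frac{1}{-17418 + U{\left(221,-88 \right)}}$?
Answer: $- \frac{22}{383195} \approx -5.7412 \cdot 10^{-5}$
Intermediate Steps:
$U{\left(M,V \right)} = \frac{1}{22}$
$\frac{1}{-17418 + U{\left(221,-88 \right)}} = \frac{1}{-17418 + \frac{1}{22}} = \frac{1}{- \frac{383195}{22}} = - \frac{22}{383195}$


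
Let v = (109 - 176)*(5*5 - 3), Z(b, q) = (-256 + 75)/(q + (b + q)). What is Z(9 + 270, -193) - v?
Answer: 157899/107 ≈ 1475.7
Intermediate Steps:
Z(b, q) = -181/(b + 2*q)
v = -1474 (v = -67*(25 - 3) = -67*22 = -1474)
Z(9 + 270, -193) - v = -181/((9 + 270) + 2*(-193)) - 1*(-1474) = -181/(279 - 386) + 1474 = -181/(-107) + 1474 = -181*(-1/107) + 1474 = 181/107 + 1474 = 157899/107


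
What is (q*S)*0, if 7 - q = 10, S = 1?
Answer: 0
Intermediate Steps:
q = -3 (q = 7 - 1*10 = 7 - 10 = -3)
(q*S)*0 = -3*1*0 = -3*0 = 0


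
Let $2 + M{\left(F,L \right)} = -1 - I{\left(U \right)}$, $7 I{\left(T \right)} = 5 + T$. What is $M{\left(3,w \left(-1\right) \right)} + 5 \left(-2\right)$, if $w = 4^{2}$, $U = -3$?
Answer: $- \frac{93}{7} \approx -13.286$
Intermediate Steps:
$I{\left(T \right)} = \frac{5}{7} + \frac{T}{7}$ ($I{\left(T \right)} = \frac{5 + T}{7} = \frac{5}{7} + \frac{T}{7}$)
$w = 16$
$M{\left(F,L \right)} = - \frac{23}{7}$ ($M{\left(F,L \right)} = -2 - \left(\frac{12}{7} - \frac{3}{7}\right) = -2 - \frac{9}{7} = - \frac{23}{7}$)
$M{\left(3,w \left(-1\right) \right)} + 5 \left(-2\right) = - \frac{23}{7} + 5 \left(-2\right) = - \frac{23}{7} - 10 = - \frac{93}{7}$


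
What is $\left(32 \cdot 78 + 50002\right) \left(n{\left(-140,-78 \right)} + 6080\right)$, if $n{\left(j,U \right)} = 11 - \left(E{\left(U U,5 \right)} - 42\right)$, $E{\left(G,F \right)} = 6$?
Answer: $321655246$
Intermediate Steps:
$n{\left(j,U \right)} = 47$ ($n{\left(j,U \right)} = 11 - \left(6 - 42\right) = 11 - -36 = 11 + 36 = 47$)
$\left(32 \cdot 78 + 50002\right) \left(n{\left(-140,-78 \right)} + 6080\right) = \left(32 \cdot 78 + 50002\right) \left(47 + 6080\right) = \left(2496 + 50002\right) 6127 = 52498 \cdot 6127 = 321655246$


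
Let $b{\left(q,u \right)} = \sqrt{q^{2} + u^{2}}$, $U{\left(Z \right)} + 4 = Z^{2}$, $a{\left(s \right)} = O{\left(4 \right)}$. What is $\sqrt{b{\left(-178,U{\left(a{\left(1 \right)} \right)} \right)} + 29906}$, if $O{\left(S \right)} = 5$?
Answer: $\sqrt{29906 + 5 \sqrt{1285}} \approx 173.45$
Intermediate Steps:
$a{\left(s \right)} = 5$
$U{\left(Z \right)} = -4 + Z^{2}$
$\sqrt{b{\left(-178,U{\left(a{\left(1 \right)} \right)} \right)} + 29906} = \sqrt{\sqrt{\left(-178\right)^{2} + \left(-4 + 5^{2}\right)^{2}} + 29906} = \sqrt{\sqrt{31684 + \left(-4 + 25\right)^{2}} + 29906} = \sqrt{\sqrt{31684 + 21^{2}} + 29906} = \sqrt{\sqrt{31684 + 441} + 29906} = \sqrt{\sqrt{32125} + 29906} = \sqrt{5 \sqrt{1285} + 29906} = \sqrt{29906 + 5 \sqrt{1285}}$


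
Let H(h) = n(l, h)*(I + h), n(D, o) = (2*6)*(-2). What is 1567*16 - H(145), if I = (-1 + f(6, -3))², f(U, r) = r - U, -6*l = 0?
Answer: 30952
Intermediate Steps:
l = 0 (l = -⅙*0 = 0)
n(D, o) = -24 (n(D, o) = 12*(-2) = -24)
I = 100 (I = (-1 + (-3 - 1*6))² = (-1 + (-3 - 6))² = (-1 - 9)² = (-10)² = 100)
H(h) = -2400 - 24*h (H(h) = -24*(100 + h) = -2400 - 24*h)
1567*16 - H(145) = 1567*16 - (-2400 - 24*145) = 25072 - (-2400 - 3480) = 25072 - 1*(-5880) = 25072 + 5880 = 30952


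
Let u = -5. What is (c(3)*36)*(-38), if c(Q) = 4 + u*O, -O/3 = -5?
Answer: 97128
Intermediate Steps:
O = 15 (O = -3*(-5) = 15)
c(Q) = -71 (c(Q) = 4 - 5*15 = 4 - 75 = -71)
(c(3)*36)*(-38) = -71*36*(-38) = -2556*(-38) = 97128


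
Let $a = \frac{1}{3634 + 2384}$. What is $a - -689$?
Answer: $\frac{4146403}{6018} \approx 689.0$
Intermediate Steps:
$a = \frac{1}{6018} \approx 0.00016617$
$a - -689 = \frac{1}{6018} - -689 = \frac{1}{6018} + 689 = \frac{4146403}{6018}$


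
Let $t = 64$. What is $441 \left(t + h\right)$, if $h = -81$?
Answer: $-7497$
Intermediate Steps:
$441 \left(t + h\right) = 441 \left(64 - 81\right) = 441 \left(-17\right) = -7497$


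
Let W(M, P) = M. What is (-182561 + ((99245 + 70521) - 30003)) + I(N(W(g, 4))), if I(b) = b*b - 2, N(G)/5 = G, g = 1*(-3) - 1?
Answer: -42400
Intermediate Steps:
g = -4 (g = -3 - 1 = -4)
N(G) = 5*G
I(b) = -2 + b² (I(b) = b² - 2 = -2 + b²)
(-182561 + ((99245 + 70521) - 30003)) + I(N(W(g, 4))) = (-182561 + ((99245 + 70521) - 30003)) + (-2 + (5*(-4))²) = (-182561 + (169766 - 30003)) + (-2 + (-20)²) = (-182561 + 139763) + (-2 + 400) = -42798 + 398 = -42400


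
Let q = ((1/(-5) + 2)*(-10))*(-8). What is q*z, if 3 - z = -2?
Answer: 720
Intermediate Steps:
z = 5 (z = 3 - 1*(-2) = 3 + 2 = 5)
q = 144 (q = ((-⅕ + 2)*(-10))*(-8) = ((9/5)*(-10))*(-8) = -18*(-8) = 144)
q*z = 144*5 = 720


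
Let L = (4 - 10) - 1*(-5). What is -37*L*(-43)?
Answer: -1591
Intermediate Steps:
L = -1 (L = -6 + 5 = -1)
-37*L*(-43) = -37*(-1)*(-43) = 37*(-43) = -1591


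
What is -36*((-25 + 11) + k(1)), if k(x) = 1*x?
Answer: 468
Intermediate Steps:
k(x) = x
-36*((-25 + 11) + k(1)) = -36*((-25 + 11) + 1) = -36*(-14 + 1) = -36*(-13) = 468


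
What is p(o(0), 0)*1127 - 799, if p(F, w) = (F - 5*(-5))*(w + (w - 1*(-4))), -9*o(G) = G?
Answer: 111901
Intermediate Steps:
o(G) = -G/9
p(F, w) = (4 + 2*w)*(25 + F) (p(F, w) = (F + 25)*(w + (w + 4)) = (25 + F)*(w + (4 + w)) = (25 + F)*(4 + 2*w) = (4 + 2*w)*(25 + F))
p(o(0), 0)*1127 - 799 = (100 + 4*(-⅑*0) + 50*0 + 2*(-⅑*0)*0)*1127 - 799 = (100 + 4*0 + 0 + 2*0*0)*1127 - 799 = (100 + 0 + 0 + 0)*1127 - 799 = 100*1127 - 799 = 112700 - 799 = 111901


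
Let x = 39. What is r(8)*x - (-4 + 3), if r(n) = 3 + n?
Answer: 430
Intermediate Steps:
r(8)*x - (-4 + 3) = (3 + 8)*39 - (-4 + 3) = 11*39 - 1*(-1) = 429 + 1 = 430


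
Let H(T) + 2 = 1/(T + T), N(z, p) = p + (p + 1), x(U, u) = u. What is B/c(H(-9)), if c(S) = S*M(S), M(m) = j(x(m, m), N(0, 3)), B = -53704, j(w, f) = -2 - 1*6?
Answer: -120834/37 ≈ -3265.8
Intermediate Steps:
N(z, p) = 1 + 2*p (N(z, p) = p + (1 + p) = 1 + 2*p)
H(T) = -2 + 1/(2*T) (H(T) = -2 + 1/(T + T) = -2 + 1/(2*T))
j(w, f) = -8 (j(w, f) = -2 - 6 = -8)
M(m) = -8
c(S) = -8*S (c(S) = S*(-8) = -8*S)
B/c(H(-9)) = -53704*(-1/(8*(-2 + (½)/(-9)))) = -53704*(-1/(8*(-2 + (½)*(-⅑)))) = -53704*(-1/(8*(-2 - 1/18))) = -53704/((-8*(-37/18))) = -53704/148/9 = -53704*9/148 = -120834/37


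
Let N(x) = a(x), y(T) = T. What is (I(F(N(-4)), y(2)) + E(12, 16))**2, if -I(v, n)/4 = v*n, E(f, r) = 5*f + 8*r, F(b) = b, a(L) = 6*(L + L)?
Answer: 327184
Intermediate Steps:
a(L) = 12*L (a(L) = 6*(2*L) = 12*L)
N(x) = 12*x
I(v, n) = -4*n*v (I(v, n) = -4*v*n = -4*n*v)
(I(F(N(-4)), y(2)) + E(12, 16))**2 = (-4*2*12*(-4) + (5*12 + 8*16))**2 = (-4*2*(-48) + (60 + 128))**2 = (384 + 188)**2 = 572**2 = 327184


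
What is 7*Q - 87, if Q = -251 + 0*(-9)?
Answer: -1844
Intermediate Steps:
Q = -251 (Q = -251 + 0 = -251)
7*Q - 87 = 7*(-251) - 87 = -1757 - 87 = -1844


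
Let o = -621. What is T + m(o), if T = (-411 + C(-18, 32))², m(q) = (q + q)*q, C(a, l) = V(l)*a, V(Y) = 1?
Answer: 955323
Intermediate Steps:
C(a, l) = a (C(a, l) = 1*a = a)
m(q) = 2*q² (m(q) = (2*q)*q = 2*q²)
T = 184041 (T = (-411 - 18)² = (-429)² = 184041)
T + m(o) = 184041 + 2*(-621)² = 184041 + 2*385641 = 184041 + 771282 = 955323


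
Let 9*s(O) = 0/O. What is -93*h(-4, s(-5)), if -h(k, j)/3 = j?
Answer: 0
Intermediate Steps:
s(O) = 0 (s(O) = (0/O)/9 = (⅑)*0 = 0)
h(k, j) = -3*j
-93*h(-4, s(-5)) = -(-279)*0 = -93*0 = 0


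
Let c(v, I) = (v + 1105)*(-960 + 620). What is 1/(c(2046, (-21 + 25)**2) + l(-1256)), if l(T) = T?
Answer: -1/1072596 ≈ -9.3232e-7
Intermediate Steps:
c(v, I) = -375700 - 340*v (c(v, I) = (1105 + v)*(-340) = -375700 - 340*v)
1/(c(2046, (-21 + 25)**2) + l(-1256)) = 1/((-375700 - 340*2046) - 1256) = 1/((-375700 - 695640) - 1256) = 1/(-1071340 - 1256) = 1/(-1072596) = -1/1072596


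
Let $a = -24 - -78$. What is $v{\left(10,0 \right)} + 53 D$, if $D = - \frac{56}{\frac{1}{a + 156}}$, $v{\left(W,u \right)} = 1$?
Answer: $-623279$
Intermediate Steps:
$a = 54$ ($a = -24 + 78 = 54$)
$D = -11760$ ($D = - \frac{56}{\frac{1}{54 + 156}} = - \frac{56}{\frac{1}{210}} = - 56 \frac{1}{\frac{1}{210}} = \left(-56\right) 210 = -11760$)
$v{\left(10,0 \right)} + 53 D = 1 + 53 \left(-11760\right) = 1 - 623280 = -623279$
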